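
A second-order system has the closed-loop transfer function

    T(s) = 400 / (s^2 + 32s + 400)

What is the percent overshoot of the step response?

%OS ≈ 1.52%

Comparing s^2 + 32s + 400 to s^2 + 2ζωₙs + ωₙ²: ωₙ = 20 rad/s and ζ = 32/(2·20) = 0.8.
%OS = 100·exp(−πζ/√(1−ζ²)) = 100·exp(−π·0.8/√(1−0.8²)) ≈ 1.52%.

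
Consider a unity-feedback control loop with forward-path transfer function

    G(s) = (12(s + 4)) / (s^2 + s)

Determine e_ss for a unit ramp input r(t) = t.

G(s) has one pole at the origin.
This is a Type 1 system. Kv = lim_{s→0} s·G(s) = 48/1.
e_ss = 1/Kv = 1/(48) = 1/48 ≈ 0.02083.

e_ss = 0.02083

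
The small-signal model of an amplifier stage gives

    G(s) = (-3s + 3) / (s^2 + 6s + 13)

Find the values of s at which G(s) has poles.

s = -3 + 2j, -3 - 2j

The poles are the roots of the denominator s^2 + 6s + 13 = 0.
Using the quadratic formula: s = (-6 ± √(-16))/2 = -3 ± 2j.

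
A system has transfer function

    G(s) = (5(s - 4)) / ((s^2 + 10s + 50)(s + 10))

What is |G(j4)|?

Substitute s = j4: numerator = -20 + j20, denominator = 180 + j536.
|G(j4)| = |-20 + j20| / |180 + j536| = 28.284 / 565.42 ≈ 0.05002.

|G(j4)| ≈ 0.05002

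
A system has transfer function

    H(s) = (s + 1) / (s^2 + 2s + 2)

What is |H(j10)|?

Substitute s = j10: numerator = 1 + j10, denominator = -98 + j20.
|H(j10)| = |1 + j10| / |-98 + j20| = 10.050 / 100.02 ≈ 0.1005.

|H(j10)| ≈ 0.1005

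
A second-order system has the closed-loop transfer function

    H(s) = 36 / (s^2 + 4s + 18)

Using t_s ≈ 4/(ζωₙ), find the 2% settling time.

t_s ≈ 2 s

Comparing s^2 + 4s + 18 to s^2 + 2ζωₙs + ωₙ²: ωₙ = √18 ≈ 4.243 rad/s and ζ = 4/(2·√18) ≈ 0.4714.
ζωₙ = 4/2 = 2, so t_s ≈ 4/(ζωₙ) = 4/2 = 2 s.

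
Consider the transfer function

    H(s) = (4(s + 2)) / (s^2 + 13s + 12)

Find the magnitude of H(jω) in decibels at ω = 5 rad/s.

Substitute s = j5: numerator = 8 + j20, denominator = -13 + j65.
|H(j5)| = |8 + j20| / |-13 + j65| = 21.541 / 66.287 ≈ 0.3250.
In decibels: 20·log₁₀(0.3250) ≈ -9.76 dB.

|H(j5)|_dB ≈ -9.76 dB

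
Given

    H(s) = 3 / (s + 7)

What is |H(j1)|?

|H(j1)| ≈ 0.4243

Substitute s = j1: numerator = 3, denominator = 7 + j1.
|H(j1)| = |3| / |7 + j1| = 3 / 7.0711 ≈ 0.4243.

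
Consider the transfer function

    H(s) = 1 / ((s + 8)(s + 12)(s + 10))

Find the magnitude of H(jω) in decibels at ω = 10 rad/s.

Substitute s = j10: numerator = 1, denominator = -2040 + j1960.
|H(j10)| = |1| / |-2040 + j1960| = 1 / 2829.0 ≈ 0.0003535.
In decibels: 20·log₁₀(0.0003535) ≈ -69.0 dB.

|H(j10)|_dB ≈ -69.0 dB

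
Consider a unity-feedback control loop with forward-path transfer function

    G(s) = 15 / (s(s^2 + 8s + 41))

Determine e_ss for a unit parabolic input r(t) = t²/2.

G(s) has one pole at the origin.
This is a Type 1 system; Ka = lim_{s→0} s^2·G(s) = 0, so the steady-state error for a parabola input is infinite.

e_ss = ∞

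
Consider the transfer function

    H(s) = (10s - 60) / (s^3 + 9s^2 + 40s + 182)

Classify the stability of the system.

stable

The denominator s^3 + 9s^2 + 40s + 182 factors as (s^2 + 2s + 26)(s + 7), giving poles at s = -1 ± 5j, -7.
Since all poles lie strictly in the left half-plane, the system is stable.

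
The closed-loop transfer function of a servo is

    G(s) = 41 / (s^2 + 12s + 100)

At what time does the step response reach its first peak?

Comparing s^2 + 12s + 100 to s^2 + 2ζωₙs + ωₙ²: ωₙ = 10 rad/s and ζ = 12/(2·10) = 0.6.
ζωₙ = 12/2 = 6, so ω_d = ωₙ√(1−ζ²) = √(ωₙ² − (ζωₙ)²) = √(100 − 6²) = √64 = 8 rad/s.
t_p = π/ω_d = π/8 ≈ 0.3927 s.

t_p ≈ 0.3927 s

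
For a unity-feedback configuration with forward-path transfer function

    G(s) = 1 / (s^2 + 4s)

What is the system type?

Type 1

Factor s from the denominator: s^2 + 4s = s·(s + 4).
There is 1 pole at the origin, so the system is Type 1.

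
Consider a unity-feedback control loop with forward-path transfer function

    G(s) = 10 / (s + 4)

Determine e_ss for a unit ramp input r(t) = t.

G(s) has no poles at the origin.
This is a Type 0 system; Kv = lim_{s→0} s·G(s) = 0, so the steady-state error for a ramp input is infinite.

e_ss = ∞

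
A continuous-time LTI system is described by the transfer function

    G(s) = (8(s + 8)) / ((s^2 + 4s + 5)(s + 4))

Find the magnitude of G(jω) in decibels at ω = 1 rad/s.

|G(j1)|_dB ≈ 8.83 dB

Substitute s = j1: numerator = 64 + j8, denominator = 12 + j20.
|G(j1)| = |64 + j8| / |12 + j20| = 64.498 / 23.324 ≈ 2.765.
In decibels: 20·log₁₀(2.765) ≈ 8.83 dB.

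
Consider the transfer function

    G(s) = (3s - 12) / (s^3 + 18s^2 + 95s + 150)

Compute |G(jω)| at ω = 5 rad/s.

|G(j5)| ≈ 0.04167

Substitute s = j5: numerator = -12 + j15, denominator = -300 + j350.
|G(j5)| = |-12 + j15| / |-300 + j350| = 19.209 / 460.98 ≈ 0.04167.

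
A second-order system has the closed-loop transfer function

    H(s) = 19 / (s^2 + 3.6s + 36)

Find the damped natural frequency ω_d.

Comparing s^2 + 3.6s + 36 to s^2 + 2ζωₙs + ωₙ²: ωₙ = 6 rad/s and ζ = 3.6/(2·6) = 0.3.
ζωₙ = 3.6/2 = 1.8, so ω_d = ωₙ√(1−ζ²) = √(ωₙ² − (ζωₙ)²) = √(36 − 1.8²) = √32.76 ≈ 5.724 rad/s.

ω_d ≈ 5.724 rad/s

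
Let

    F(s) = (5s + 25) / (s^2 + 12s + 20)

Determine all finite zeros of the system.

Set the numerator to zero: 5s + 25 = 0, i.e. 5·(s + 5) = 0.
So s = -5.

s = -5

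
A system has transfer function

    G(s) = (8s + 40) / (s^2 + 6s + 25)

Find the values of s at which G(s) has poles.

s = -3 + 4j, -3 - 4j

The poles are the roots of the denominator s^2 + 6s + 25 = 0.
Using the quadratic formula: s = (-6 ± √(-64))/2 = -3 ± 4j.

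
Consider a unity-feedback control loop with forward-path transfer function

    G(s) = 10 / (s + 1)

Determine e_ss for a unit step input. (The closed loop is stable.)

e_ss = 0.09091

G(s) has no poles at the origin.
This is a Type 0 system. Kp = lim_{s→0} G(s) = 10/1.
e_ss = 1/(1 + Kp) = 1/(1 + 10) = 1/11 ≈ 0.09091.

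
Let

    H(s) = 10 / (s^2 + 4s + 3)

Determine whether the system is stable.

stable

The denominator s^2 + 4s + 3 factors as (s + 3)(s + 1), giving poles at s = -3, -1.
Since all poles lie strictly in the left half-plane, the system is stable.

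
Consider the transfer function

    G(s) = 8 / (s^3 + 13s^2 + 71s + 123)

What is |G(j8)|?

Substitute s = j8: numerator = 8, denominator = -709 + j56.
|G(j8)| = |8| / |-709 + j56| = 8 / 711.21 ≈ 0.01125.

|G(j8)| ≈ 0.01125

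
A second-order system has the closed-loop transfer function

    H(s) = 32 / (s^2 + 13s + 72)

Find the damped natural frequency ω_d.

ω_d ≈ 5.454 rad/s

Comparing s^2 + 13s + 72 to s^2 + 2ζωₙs + ωₙ²: ωₙ = √72 ≈ 8.485 rad/s and ζ = 13/(2·√72) ≈ 0.7660.
ζωₙ = 13/2 = 6.5, so ω_d = ωₙ√(1−ζ²) = √(ωₙ² − (ζωₙ)²) = √(72 − 6.5²) = √29.75 ≈ 5.454 rad/s.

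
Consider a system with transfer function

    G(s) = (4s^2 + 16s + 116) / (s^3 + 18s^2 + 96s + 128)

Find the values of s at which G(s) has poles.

The poles are the roots of the denominator s^3 + 18s^2 + 96s + 128 = 0.
Trying s = -8: the polynomial evaluates to 0, so (s + 8) is a factor.
Dividing out leaves s^2 + 10s + 16 = 0.
Factoring the quadratic: (s + 2)(s + 8) = 0.

s = -8, -2, -8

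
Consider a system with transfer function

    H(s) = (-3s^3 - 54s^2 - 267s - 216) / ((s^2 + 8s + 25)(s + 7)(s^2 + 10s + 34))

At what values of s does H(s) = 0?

s = -9, -8, -1

Set the numerator to zero: -3s^3 - 54s^2 - 267s - 216 = 0, i.e. -3·(s^3 + 18s^2 + 89s + 72) = 0.
Factoring: (s + 9)(s + 8)(s + 1) = 0.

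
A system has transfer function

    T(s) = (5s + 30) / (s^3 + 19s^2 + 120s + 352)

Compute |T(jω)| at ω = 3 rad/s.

|T(j3)| ≈ 0.08850

Substitute s = j3: numerator = 30 + j15, denominator = 181 + j333.
|T(j3)| = |30 + j15| / |181 + j333| = 33.541 / 379.01 ≈ 0.08850.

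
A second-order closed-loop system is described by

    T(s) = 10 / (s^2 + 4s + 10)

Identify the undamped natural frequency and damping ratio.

ωₙ ≈ 3.162 rad/s, ζ ≈ 0.6325

Compare the denominator to the standard form s^2 + 2ζωₙs + ωₙ².
ωₙ² = 10, so ωₙ = √10 ≈ 3.162 rad/s.
2ζωₙ = 4, so ζ = 4/(2·√10) ≈ 0.6325.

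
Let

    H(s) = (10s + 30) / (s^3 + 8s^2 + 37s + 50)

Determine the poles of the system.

The poles are the roots of the denominator s^3 + 8s^2 + 37s + 50 = 0.
Trying s = -2: the polynomial evaluates to 0, so (s + 2) is a factor.
Dividing out leaves s^2 + 6s + 25 = 0.
The quadratic formula then gives s = -3 ± 4j.

s = -3 ± 4j, -2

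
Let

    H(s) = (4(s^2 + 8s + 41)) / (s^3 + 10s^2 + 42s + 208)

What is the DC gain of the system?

H(0) = 41/52 ≈ 0.7885

Set s = 0: H(0) = (164) / (208) = 41/52.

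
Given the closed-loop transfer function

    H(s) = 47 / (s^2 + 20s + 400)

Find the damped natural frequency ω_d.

Comparing s^2 + 20s + 400 to s^2 + 2ζωₙs + ωₙ²: ωₙ = 20 rad/s and ζ = 20/(2·20) = 0.5.
ζωₙ = 20/2 = 10, so ω_d = ωₙ√(1−ζ²) = √(ωₙ² − (ζωₙ)²) = √(400 − 10²) = √300 ≈ 17.32 rad/s.

ω_d ≈ 17.32 rad/s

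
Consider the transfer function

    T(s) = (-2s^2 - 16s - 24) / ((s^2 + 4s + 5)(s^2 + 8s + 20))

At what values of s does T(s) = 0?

s = -2, -6

Set the numerator to zero: -2s^2 - 16s - 24 = 0, i.e. -2·(s^2 + 8s + 12) = 0.
Factoring: (s + 2)(s + 6) = 0.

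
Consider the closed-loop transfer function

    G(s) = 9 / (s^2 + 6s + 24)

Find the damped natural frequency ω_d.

ω_d ≈ 3.873 rad/s

Comparing s^2 + 6s + 24 to s^2 + 2ζωₙs + ωₙ²: ωₙ = √24 ≈ 4.899 rad/s and ζ = 6/(2·√24) ≈ 0.6124.
ζωₙ = 6/2 = 3, so ω_d = ωₙ√(1−ζ²) = √(ωₙ² − (ζωₙ)²) = √(24 − 3²) = √15 ≈ 3.873 rad/s.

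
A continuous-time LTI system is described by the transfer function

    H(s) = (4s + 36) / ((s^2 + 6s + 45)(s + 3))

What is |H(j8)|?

Substitute s = j8: numerator = 36 + j32, denominator = -441 - j8.
|H(j8)| = |36 + j32| / |-441 - j8| = 48.166 / 441.07 ≈ 0.1092.

|H(j8)| ≈ 0.1092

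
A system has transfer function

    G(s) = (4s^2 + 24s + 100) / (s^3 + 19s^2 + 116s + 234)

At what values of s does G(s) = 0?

s = -3 ± 4j

Set the numerator to zero: 4s^2 + 24s + 100 = 0, i.e. 4·(s^2 + 6s + 25) = 0.
Factoring: (s^2 + 6s + 25) = 0.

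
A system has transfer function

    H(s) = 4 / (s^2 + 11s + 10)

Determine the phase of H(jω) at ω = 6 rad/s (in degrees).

∠H(j6) ≈ -111.5°

At s = j6: numerator = 4, denominator = -26 + j66.
∠H = ∠num − ∠den = 0° − (111.50°) = -111.5°.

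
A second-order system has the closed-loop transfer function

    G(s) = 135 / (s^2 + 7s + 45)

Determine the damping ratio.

Compare the denominator to the standard form s^2 + 2ζωₙs + ωₙ².
ωₙ² = 45, so ωₙ = √45 ≈ 6.708 rad/s.
2ζωₙ = 7, so ζ = 7/(2·√45) ≈ 0.5217.

ζ ≈ 0.5217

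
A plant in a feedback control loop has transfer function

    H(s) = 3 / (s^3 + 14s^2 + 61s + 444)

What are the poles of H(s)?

The poles are the roots of the denominator s^3 + 14s^2 + 61s + 444 = 0.
Trying s = -12: the polynomial evaluates to 0, so (s + 12) is a factor.
Dividing out leaves s^2 + 2s + 37 = 0.
The quadratic formula then gives s = -1 ± 6j.

s = -1 + 6j, -1 - 6j, -12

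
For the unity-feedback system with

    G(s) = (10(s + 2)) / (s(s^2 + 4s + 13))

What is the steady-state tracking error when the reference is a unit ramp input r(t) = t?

G(s) has one pole at the origin.
This is a Type 1 system. Kv = lim_{s→0} s·G(s) = 20/13.
e_ss = 1/Kv = 1/(20/13) = 13/20 ≈ 0.6500.

e_ss = 0.6500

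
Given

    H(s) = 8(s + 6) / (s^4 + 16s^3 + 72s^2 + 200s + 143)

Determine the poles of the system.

s = -11, -1, -2 + 3j, -2 - 3j

The poles are the roots of the denominator s^4 + 16s^3 + 72s^2 + 200s + 143 = 0.
Trying s = -11: the polynomial evaluates to 0, so (s + 11) is a factor.
Dividing out leaves s^3 + 5s^2 + 17s + 13 = 0.
This factors further as (s + 1)(s^2 + 4s + 13) = 0.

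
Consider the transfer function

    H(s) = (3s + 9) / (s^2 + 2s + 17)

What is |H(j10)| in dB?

Substitute s = j10: numerator = 9 + j30, denominator = -83 + j20.
|H(j10)| = |9 + j30| / |-83 + j20| = 31.321 / 85.376 ≈ 0.3669.
In decibels: 20·log₁₀(0.3669) ≈ -8.71 dB.

|H(j10)|_dB ≈ -8.71 dB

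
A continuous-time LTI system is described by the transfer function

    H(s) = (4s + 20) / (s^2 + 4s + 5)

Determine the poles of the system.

s = -2 ± j

The poles are the roots of the denominator s^2 + 4s + 5 = 0.
Using the quadratic formula: s = (-4 ± √(-4))/2 = -2 ± 1j.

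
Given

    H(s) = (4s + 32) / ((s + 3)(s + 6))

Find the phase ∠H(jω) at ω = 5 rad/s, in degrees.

At s = j5: numerator = 32 + j20, denominator = -7 + j45.
∠H = ∠num − ∠den = 32.005° − (98.842°) = -66.84°.

∠H(j5) ≈ -66.84°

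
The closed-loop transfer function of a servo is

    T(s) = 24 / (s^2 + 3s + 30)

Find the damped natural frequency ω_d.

Comparing s^2 + 3s + 30 to s^2 + 2ζωₙs + ωₙ²: ωₙ = √30 ≈ 5.477 rad/s and ζ = 3/(2·√30) ≈ 0.2739.
ζωₙ = 3/2 = 1.5, so ω_d = ωₙ√(1−ζ²) = √(ωₙ² − (ζωₙ)²) = √(30 − 1.5²) = √27.75 ≈ 5.268 rad/s.

ω_d ≈ 5.268 rad/s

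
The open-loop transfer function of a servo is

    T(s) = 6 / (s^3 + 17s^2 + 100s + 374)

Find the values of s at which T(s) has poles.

s = -3 ± 5j, -11

The poles are the roots of the denominator s^3 + 17s^2 + 100s + 374 = 0.
Trying s = -11: the polynomial evaluates to 0, so (s + 11) is a factor.
Dividing out leaves s^2 + 6s + 34 = 0.
The quadratic formula then gives s = -3 ± 5j.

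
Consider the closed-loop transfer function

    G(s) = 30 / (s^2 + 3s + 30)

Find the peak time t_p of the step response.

t_p ≈ 0.5964 s

Comparing s^2 + 3s + 30 to s^2 + 2ζωₙs + ωₙ²: ωₙ = √30 ≈ 5.477 rad/s and ζ = 3/(2·√30) ≈ 0.2739.
ζωₙ = 3/2 = 1.5, so ω_d = ωₙ√(1−ζ²) = √(ωₙ² − (ζωₙ)²) = √(30 − 1.5²) = √27.75 ≈ 5.268 rad/s.
t_p = π/ω_d = π/5.268 ≈ 0.5964 s.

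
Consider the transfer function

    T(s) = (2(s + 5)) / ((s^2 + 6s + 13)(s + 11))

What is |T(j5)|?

|T(j5)| ≈ 0.03622

Substitute s = j5: numerator = 10 + j10, denominator = -282 + j270.
|T(j5)| = |10 + j10| / |-282 + j270| = 14.142 / 390.42 ≈ 0.03622.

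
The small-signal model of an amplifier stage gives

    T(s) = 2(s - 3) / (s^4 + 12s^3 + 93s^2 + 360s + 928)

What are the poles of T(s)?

s = -4 + 4j, -4 - 4j, -2 + 5j, -2 - 5j

The poles are the roots of the denominator s^4 + 12s^3 + 93s^2 + 360s + 928 = 0.
No real roots exist; factor into two real quadratics: (s^2 + 8s + 32)(s^2 + 4s + 29) = 0.
Each quadratic gives a conjugate pair via the quadratic formula.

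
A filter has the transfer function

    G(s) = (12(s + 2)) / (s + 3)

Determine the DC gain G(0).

At s = 0 each factor (s + a) contributes a and each (s^2 + bs + c) contributes c.
G(0) = 12·(2) / ((3)) = 24/3 = 8.

G(0) = 8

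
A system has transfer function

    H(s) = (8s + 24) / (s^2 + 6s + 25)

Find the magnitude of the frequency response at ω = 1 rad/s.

Substitute s = j1: numerator = 24 + j8, denominator = 24 + j6.
|H(j1)| = |24 + j8| / |24 + j6| = 25.298 / 24.739 ≈ 1.023.

|H(j1)| ≈ 1.023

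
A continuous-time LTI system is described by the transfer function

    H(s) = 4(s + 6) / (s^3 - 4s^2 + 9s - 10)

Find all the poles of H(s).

The poles are the roots of the denominator s^3 - 4s^2 + 9s - 10 = 0.
Trying s = 2: the polynomial evaluates to 0, so (s - 2) is a factor.
Dividing out leaves s^2 - 2s + 5 = 0.
The quadratic formula then gives s = 1 ± 2j.

s = 1 ± 2j, 2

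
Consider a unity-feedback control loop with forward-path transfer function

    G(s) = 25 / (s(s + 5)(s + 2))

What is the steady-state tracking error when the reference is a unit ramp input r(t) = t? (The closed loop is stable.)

e_ss = 0.4000

G(s) has one pole at the origin.
This is a Type 1 system. Kv = lim_{s→0} s·G(s) = 25/10 = 5/2.
e_ss = 1/Kv = 1/(5/2) = 2/5 ≈ 0.4000.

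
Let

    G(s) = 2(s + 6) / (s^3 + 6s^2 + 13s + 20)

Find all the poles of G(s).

The poles are the roots of the denominator s^3 + 6s^2 + 13s + 20 = 0.
Trying s = -4: the polynomial evaluates to 0, so (s + 4) is a factor.
Dividing out leaves s^2 + 2s + 5 = 0.
The quadratic formula then gives s = -1 ± 2j.

s = -1 + 2j, -1 - 2j, -4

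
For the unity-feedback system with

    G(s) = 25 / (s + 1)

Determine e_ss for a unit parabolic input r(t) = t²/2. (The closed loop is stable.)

e_ss = ∞

G(s) has no poles at the origin.
This is a Type 0 system; Ka = lim_{s→0} s^2·G(s) = 0, so the steady-state error for a parabola input is infinite.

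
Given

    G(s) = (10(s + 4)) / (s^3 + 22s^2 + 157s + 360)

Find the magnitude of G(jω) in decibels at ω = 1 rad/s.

|G(j1)|_dB ≈ -19.1 dB

Substitute s = j1: numerator = 40 + j10, denominator = 338 + j156.
|G(j1)| = |40 + j10| / |338 + j156| = 41.231 / 372.26 ≈ 0.1108.
In decibels: 20·log₁₀(0.1108) ≈ -19.1 dB.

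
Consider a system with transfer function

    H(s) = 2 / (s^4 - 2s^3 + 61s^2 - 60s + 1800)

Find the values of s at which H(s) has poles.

The poles are the roots of the denominator s^4 - 2s^3 + 61s^2 - 60s + 1800 = 0.
No real roots exist; factor into two real quadratics: (s^2 - 6s + 45)(s^2 + 4s + 40) = 0.
Each quadratic gives a conjugate pair via the quadratic formula.

s = 3 ± 6j, -2 ± 6j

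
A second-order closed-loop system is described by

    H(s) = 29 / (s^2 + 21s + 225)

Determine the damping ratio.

Compare the denominator to the standard form s^2 + 2ζωₙs + ωₙ².
ωₙ² = 225, so ωₙ = 15 rad/s.
2ζωₙ = 21, so ζ = 21/(2·15) = 0.7.

ζ = 0.7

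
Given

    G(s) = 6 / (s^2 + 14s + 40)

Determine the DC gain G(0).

G(0) = 3/20 ≈ 0.1500

Set s = 0: G(0) = (6) / (40) = 3/20.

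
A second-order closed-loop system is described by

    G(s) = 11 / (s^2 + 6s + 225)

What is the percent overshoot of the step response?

%OS ≈ 52.7%

Comparing s^2 + 6s + 225 to s^2 + 2ζωₙs + ωₙ²: ωₙ = 15 rad/s and ζ = 6/(2·15) = 0.2.
%OS = 100·exp(−πζ/√(1−ζ²)) = 100·exp(−π·0.2/√(1−0.2²)) ≈ 52.7%.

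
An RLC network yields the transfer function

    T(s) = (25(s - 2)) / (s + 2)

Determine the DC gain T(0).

At s = 0 each factor (s + a) contributes a and each (s^2 + bs + c) contributes c.
T(0) = 25·(-2) / ((2)) = -50/2 = -25.

T(0) = -25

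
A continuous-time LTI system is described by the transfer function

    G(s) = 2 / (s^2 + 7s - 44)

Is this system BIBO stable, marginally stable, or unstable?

The denominator s^2 + 7s - 44 factors as (s + 11)(s - 4), giving poles at s = -11, 4.
Since the pole(s) at s = 4 lie in the right half-plane, the system is unstable.

unstable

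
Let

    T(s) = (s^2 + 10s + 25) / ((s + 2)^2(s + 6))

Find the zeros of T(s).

Set the numerator to zero: s^2 + 10s + 25 = 0.
Factoring: (s + 5)^2 = 0.

s = -5, -5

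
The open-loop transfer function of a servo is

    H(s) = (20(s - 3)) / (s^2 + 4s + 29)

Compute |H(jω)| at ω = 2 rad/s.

|H(j2)| ≈ 2.747

Substitute s = j2: numerator = -60 + j40, denominator = 25 + j8.
|H(j2)| = |-60 + j40| / |25 + j8| = 72.111 / 26.249 ≈ 2.747.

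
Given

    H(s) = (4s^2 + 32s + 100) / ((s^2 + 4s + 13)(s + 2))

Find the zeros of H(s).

Set the numerator to zero: 4s^2 + 32s + 100 = 0, i.e. 4·(s^2 + 8s + 25) = 0.
Factoring: (s^2 + 8s + 25) = 0.

s = -4 ± 3j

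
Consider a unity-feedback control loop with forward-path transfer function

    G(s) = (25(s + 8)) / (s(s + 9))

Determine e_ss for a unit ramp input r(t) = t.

e_ss = 0.04500

G(s) has one pole at the origin.
This is a Type 1 system. Kv = lim_{s→0} s·G(s) = 200/9.
e_ss = 1/Kv = 1/(200/9) = 9/200 ≈ 0.04500.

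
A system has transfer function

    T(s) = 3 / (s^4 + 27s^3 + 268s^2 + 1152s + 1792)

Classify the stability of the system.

stable

The denominator s^4 + 27s^3 + 268s^2 + 1152s + 1792 factors as (s + 8)^2(s + 7)(s + 4), giving poles at s = -8, -8, -7, -4.
Since all poles lie strictly in the left half-plane, the system is stable.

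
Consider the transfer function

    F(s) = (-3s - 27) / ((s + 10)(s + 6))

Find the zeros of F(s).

Set the numerator to zero: -3s - 27 = 0, i.e. -3·(s + 9) = 0.
So s = -9.

s = -9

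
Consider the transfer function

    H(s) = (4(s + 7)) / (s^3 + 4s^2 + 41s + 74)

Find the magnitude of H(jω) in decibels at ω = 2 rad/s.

Substitute s = j2: numerator = 28 + j8, denominator = 58 + j74.
|H(j2)| = |28 + j8| / |58 + j74| = 29.120 / 94.021 ≈ 0.3097.
In decibels: 20·log₁₀(0.3097) ≈ -10.2 dB.

|H(j2)|_dB ≈ -10.2 dB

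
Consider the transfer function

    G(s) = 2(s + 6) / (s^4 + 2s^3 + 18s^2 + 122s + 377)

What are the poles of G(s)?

The poles are the roots of the denominator s^4 + 2s^3 + 18s^2 + 122s + 377 = 0.
No real roots exist; factor into two real quadratics: (s^2 - 4s + 29)(s^2 + 6s + 13) = 0.
Each quadratic gives a conjugate pair via the quadratic formula.

s = 2 ± 5j, -3 ± 2j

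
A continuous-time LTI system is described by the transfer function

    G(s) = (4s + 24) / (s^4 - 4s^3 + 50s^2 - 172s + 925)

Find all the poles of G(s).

s = 3 ± 4j, -1 ± 6j

The poles are the roots of the denominator s^4 - 4s^3 + 50s^2 - 172s + 925 = 0.
No real roots exist; factor into two real quadratics: (s^2 - 6s + 25)(s^2 + 2s + 37) = 0.
Each quadratic gives a conjugate pair via the quadratic formula.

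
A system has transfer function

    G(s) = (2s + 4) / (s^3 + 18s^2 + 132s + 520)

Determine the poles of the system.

The poles are the roots of the denominator s^3 + 18s^2 + 132s + 520 = 0.
Trying s = -10: the polynomial evaluates to 0, so (s + 10) is a factor.
Dividing out leaves s^2 + 8s + 52 = 0.
The quadratic formula then gives s = -4 ± 6j.

s = -4 ± 6j, -10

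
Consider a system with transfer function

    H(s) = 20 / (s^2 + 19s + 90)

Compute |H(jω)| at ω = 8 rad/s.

|H(j8)| ≈ 0.1297

Substitute s = j8: numerator = 20, denominator = 26 + j152.
|H(j8)| = |20| / |26 + j152| = 20 / 154.21 ≈ 0.1297.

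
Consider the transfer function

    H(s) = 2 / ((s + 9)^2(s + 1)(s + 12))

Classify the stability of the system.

stable

The poles can be read from the denominator factors: s = -9, -1, -12, -9.
Since all poles lie strictly in the left half-plane, the system is stable.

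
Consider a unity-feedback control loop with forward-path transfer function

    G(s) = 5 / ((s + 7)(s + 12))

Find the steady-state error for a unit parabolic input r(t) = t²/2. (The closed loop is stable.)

e_ss = ∞

G(s) has no poles at the origin.
This is a Type 0 system; Ka = lim_{s→0} s^2·G(s) = 0, so the steady-state error for a parabola input is infinite.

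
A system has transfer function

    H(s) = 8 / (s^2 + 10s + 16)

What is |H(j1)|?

|H(j1)| ≈ 0.4438

Substitute s = j1: numerator = 8, denominator = 15 + j10.
|H(j1)| = |8| / |15 + j10| = 8 / 18.028 ≈ 0.4438.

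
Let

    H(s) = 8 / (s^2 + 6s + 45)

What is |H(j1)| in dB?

Substitute s = j1: numerator = 8, denominator = 44 + j6.
|H(j1)| = |8| / |44 + j6| = 8 / 44.407 ≈ 0.1802.
In decibels: 20·log₁₀(0.1802) ≈ -14.9 dB.

|H(j1)|_dB ≈ -14.9 dB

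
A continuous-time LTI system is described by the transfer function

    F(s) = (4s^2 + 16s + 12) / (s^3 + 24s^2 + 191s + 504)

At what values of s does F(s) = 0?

Set the numerator to zero: 4s^2 + 16s + 12 = 0, i.e. 4·(s^2 + 4s + 3) = 0.
Factoring: (s + 3)(s + 1) = 0.

s = -3, -1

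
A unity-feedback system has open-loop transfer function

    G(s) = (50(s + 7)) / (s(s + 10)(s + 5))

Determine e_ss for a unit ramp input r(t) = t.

e_ss = 0.1429

G(s) has one pole at the origin.
This is a Type 1 system. Kv = lim_{s→0} s·G(s) = 350/50 = 7.
e_ss = 1/Kv = 1/(7) = 1/7 ≈ 0.1429.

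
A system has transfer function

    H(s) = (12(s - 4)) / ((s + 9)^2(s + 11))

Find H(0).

At s = 0 each factor (s + a) contributes a and each (s^2 + bs + c) contributes c.
H(0) = 12·(-4) / ((9) · (9) · (11)) = -48/891 = -16/297.

H(0) = -16/297 ≈ -0.05387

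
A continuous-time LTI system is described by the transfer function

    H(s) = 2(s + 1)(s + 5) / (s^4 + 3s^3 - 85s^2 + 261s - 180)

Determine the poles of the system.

The poles are the roots of the denominator s^4 + 3s^3 - 85s^2 + 261s - 180 = 0.
Trying s = 3: the polynomial evaluates to 0, so (s - 3) is a factor.
Dividing out leaves s^3 + 6s^2 - 67s + 60 = 0.
This factors further as (s + 12)(s - 5)(s - 1) = 0.

s = 3, -12, 5, 1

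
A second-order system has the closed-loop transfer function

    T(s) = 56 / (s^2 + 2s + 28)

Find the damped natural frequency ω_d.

Comparing s^2 + 2s + 28 to s^2 + 2ζωₙs + ωₙ²: ωₙ = √28 ≈ 5.292 rad/s and ζ = 2/(2·√28) ≈ 0.1890.
ζωₙ = 2/2 = 1, so ω_d = ωₙ√(1−ζ²) = √(ωₙ² − (ζωₙ)²) = √(28 − 1²) = √27 ≈ 5.196 rad/s.

ω_d ≈ 5.196 rad/s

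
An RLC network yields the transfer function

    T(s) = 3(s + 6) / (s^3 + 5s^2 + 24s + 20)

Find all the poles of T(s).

The poles are the roots of the denominator s^3 + 5s^2 + 24s + 20 = 0.
Trying s = -1: the polynomial evaluates to 0, so (s + 1) is a factor.
Dividing out leaves s^2 + 4s + 20 = 0.
The quadratic formula then gives s = -2 ± 4j.

s = -2 + 4j, -2 - 4j, -1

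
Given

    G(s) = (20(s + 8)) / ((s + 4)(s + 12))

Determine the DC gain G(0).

G(0) = 10/3 ≈ 3.333

At s = 0 each factor (s + a) contributes a and each (s^2 + bs + c) contributes c.
G(0) = 20·(8) / ((4) · (12)) = 160/48 = 10/3.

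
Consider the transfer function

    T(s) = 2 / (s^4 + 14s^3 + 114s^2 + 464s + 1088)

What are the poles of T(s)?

The poles are the roots of the denominator s^4 + 14s^3 + 114s^2 + 464s + 1088 = 0.
No real roots exist; factor into two real quadratics: (s^2 + 6s + 34)(s^2 + 8s + 32) = 0.
Each quadratic gives a conjugate pair via the quadratic formula.

s = -3 + 5j, -3 - 5j, -4 + 4j, -4 - 4j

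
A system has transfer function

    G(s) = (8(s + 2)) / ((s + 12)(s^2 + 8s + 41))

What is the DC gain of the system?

G(0) = 4/123 ≈ 0.03252

At s = 0 each factor (s + a) contributes a and each (s^2 + bs + c) contributes c.
G(0) = 8·(2) / ((12) · (41)) = 16/492 = 4/123.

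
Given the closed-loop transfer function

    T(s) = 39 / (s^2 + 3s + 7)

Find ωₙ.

Compare the denominator to the standard form s^2 + 2ζωₙs + ωₙ².
ωₙ² = 7, so ωₙ = √7 ≈ 2.646 rad/s.

ωₙ ≈ 2.646 rad/s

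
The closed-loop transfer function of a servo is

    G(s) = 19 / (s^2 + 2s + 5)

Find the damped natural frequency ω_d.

Comparing s^2 + 2s + 5 to s^2 + 2ζωₙs + ωₙ²: ωₙ = √5 ≈ 2.236 rad/s and ζ = 2/(2·√5) ≈ 0.4472.
ζωₙ = 2/2 = 1, so ω_d = ωₙ√(1−ζ²) = √(ωₙ² − (ζωₙ)²) = √(5 − 1²) = √4 = 2 rad/s.

ω_d = 2 rad/s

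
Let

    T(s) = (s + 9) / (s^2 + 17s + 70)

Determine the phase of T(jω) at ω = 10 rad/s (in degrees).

At s = j10: numerator = 9 + j10, denominator = -30 + j170.
∠T = ∠num − ∠den = 48.013° − (100.01°) = -52.00°.

∠T(j10) ≈ -52.00°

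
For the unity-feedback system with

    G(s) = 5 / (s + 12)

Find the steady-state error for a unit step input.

G(s) has no poles at the origin.
This is a Type 0 system. Kp = lim_{s→0} G(s) = 5/12.
e_ss = 1/(1 + Kp) = 1/(1 + 5/12) = 12/17 ≈ 0.7059.

e_ss = 0.7059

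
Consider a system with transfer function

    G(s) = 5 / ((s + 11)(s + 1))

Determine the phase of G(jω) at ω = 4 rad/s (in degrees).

∠G(j4) ≈ -95.95°

At s = j4: numerator = 5, denominator = -5 + j48.
∠G = ∠num − ∠den = 0° − (95.947°) = -95.95°.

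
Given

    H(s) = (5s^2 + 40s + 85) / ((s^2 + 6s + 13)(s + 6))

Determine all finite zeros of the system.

Set the numerator to zero: 5s^2 + 40s + 85 = 0, i.e. 5·(s^2 + 8s + 17) = 0.
Factoring: (s^2 + 8s + 17) = 0.

s = -4 ± j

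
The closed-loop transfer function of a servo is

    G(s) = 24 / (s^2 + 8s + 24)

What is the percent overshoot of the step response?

%OS ≈ 1.18%

Comparing s^2 + 8s + 24 to s^2 + 2ζωₙs + ωₙ²: ωₙ = √24 ≈ 4.899 rad/s and ζ = 8/(2·√24) ≈ 0.8165.
%OS = 100·exp(−πζ/√(1−ζ²)) = 100·exp(−π·0.8165/√(1−0.8165²)) ≈ 1.18%.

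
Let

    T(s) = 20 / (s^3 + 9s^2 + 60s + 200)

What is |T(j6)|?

|T(j6)| ≈ 0.1052

Substitute s = j6: numerator = 20, denominator = -124 + j144.
|T(j6)| = |20| / |-124 + j144| = 20 / 190.03 ≈ 0.1052.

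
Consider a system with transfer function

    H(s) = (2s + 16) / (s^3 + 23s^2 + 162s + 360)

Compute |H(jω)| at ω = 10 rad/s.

|H(j10)| ≈ 0.01258

Substitute s = j10: numerator = 16 + j20, denominator = -1940 + j620.
|H(j10)| = |16 + j20| / |-1940 + j620| = 25.612 / 2036.7 ≈ 0.01258.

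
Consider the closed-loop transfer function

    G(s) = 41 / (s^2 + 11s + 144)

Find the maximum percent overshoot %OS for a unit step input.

%OS ≈ 19.8%

Comparing s^2 + 11s + 144 to s^2 + 2ζωₙs + ωₙ²: ωₙ = 12 rad/s and ζ = 11/(2·12) ≈ 0.4583.
%OS = 100·exp(−πζ/√(1−ζ²)) = 100·exp(−π·0.4583/√(1−0.4583²)) ≈ 19.8%.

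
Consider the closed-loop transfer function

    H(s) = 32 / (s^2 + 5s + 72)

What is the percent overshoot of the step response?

Comparing s^2 + 5s + 72 to s^2 + 2ζωₙs + ωₙ²: ωₙ = √72 ≈ 8.485 rad/s and ζ = 5/(2·√72) ≈ 0.2946.
%OS = 100·exp(−πζ/√(1−ζ²)) = 100·exp(−π·0.2946/√(1−0.2946²)) ≈ 38.0%.

%OS ≈ 38.0%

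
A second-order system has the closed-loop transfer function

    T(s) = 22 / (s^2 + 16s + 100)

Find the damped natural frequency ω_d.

ω_d = 6 rad/s

Comparing s^2 + 16s + 100 to s^2 + 2ζωₙs + ωₙ²: ωₙ = 10 rad/s and ζ = 16/(2·10) = 0.8.
ζωₙ = 16/2 = 8, so ω_d = ωₙ√(1−ζ²) = √(ωₙ² − (ζωₙ)²) = √(100 − 8²) = √36 = 6 rad/s.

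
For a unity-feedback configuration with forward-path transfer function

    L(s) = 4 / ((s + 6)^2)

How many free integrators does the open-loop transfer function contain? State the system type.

Type 0

The denominator has no factor of s at the origin — no free integrator — so this is a Type 0 system.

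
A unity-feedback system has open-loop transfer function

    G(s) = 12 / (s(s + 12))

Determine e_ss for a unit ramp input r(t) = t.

G(s) has one pole at the origin.
This is a Type 1 system. Kv = lim_{s→0} s·G(s) = 12/12 = 1.
e_ss = 1/Kv = 1/(1) = 1.

e_ss = 1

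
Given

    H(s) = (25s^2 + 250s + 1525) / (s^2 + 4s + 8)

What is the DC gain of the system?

H(0) = 1525/8 ≈ 190.6

Set s = 0: H(0) = (1525) / (8) = 1525/8.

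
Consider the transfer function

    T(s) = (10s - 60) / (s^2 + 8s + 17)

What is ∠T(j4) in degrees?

At s = j4: numerator = -60 + j40, denominator = 1 + j32.
∠T = ∠num − ∠den = 146.31° − (88.210°) = 58.10°.

∠T(j4) ≈ 58.10°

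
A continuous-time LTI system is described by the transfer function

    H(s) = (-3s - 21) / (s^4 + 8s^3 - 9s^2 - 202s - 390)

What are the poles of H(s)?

The poles are the roots of the denominator s^4 + 8s^3 - 9s^2 - 202s - 390 = 0.
Trying s = 5: the polynomial evaluates to 0, so (s - 5) is a factor.
Dividing out leaves s^3 + 13s^2 + 56s + 78 = 0.
This factors further as (s^2 + 10s + 26)(s + 3) = 0.

s = -5 + j, -5 - j, 5, -3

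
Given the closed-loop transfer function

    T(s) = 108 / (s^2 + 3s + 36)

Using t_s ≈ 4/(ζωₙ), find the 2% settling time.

Comparing s^2 + 3s + 36 to s^2 + 2ζωₙs + ωₙ²: ωₙ = 6 rad/s and ζ = 3/(2·6) = 0.25.
ζωₙ = 3/2 = 1.5, so t_s ≈ 4/(ζωₙ) = 4/1.5 ≈ 2.667 s.

t_s ≈ 2.667 s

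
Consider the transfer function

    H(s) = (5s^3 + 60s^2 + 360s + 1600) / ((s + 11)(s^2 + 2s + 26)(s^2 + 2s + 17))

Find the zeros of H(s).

Set the numerator to zero: 5s^3 + 60s^2 + 360s + 1600 = 0, i.e. 5·(s^3 + 12s^2 + 72s + 320) = 0.
Factoring: (s + 8)(s^2 + 4s + 40) = 0.

s = -8, -2 + 6j, -2 - 6j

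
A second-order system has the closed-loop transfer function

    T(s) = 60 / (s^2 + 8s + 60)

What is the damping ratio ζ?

ζ ≈ 0.5164

Compare the denominator to the standard form s^2 + 2ζωₙs + ωₙ².
ωₙ² = 60, so ωₙ = √60 ≈ 7.746 rad/s.
2ζωₙ = 8, so ζ = 8/(2·√60) ≈ 0.5164.
With ζ = 0.5164 the response is underdamped.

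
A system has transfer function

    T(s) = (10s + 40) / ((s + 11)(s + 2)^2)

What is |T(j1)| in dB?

Substitute s = j1: numerator = 40 + j10, denominator = 29 + j47.
|T(j1)| = |40 + j10| / |29 + j47| = 41.231 / 55.227 ≈ 0.7466.
In decibels: 20·log₁₀(0.7466) ≈ -2.54 dB.

|T(j1)|_dB ≈ -2.54 dB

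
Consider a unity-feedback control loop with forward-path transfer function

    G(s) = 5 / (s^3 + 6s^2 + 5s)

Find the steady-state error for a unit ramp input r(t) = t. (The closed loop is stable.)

G(s) has one pole at the origin.
This is a Type 1 system. Kv = lim_{s→0} s·G(s) = 5/5 = 1.
e_ss = 1/Kv = 1/(1) = 1.

e_ss = 1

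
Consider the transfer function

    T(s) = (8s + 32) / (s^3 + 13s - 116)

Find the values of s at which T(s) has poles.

s = -2 + 5j, -2 - 5j, 4

The poles are the roots of the denominator s^3 + 13s - 116 = 0.
Trying s = 4: the polynomial evaluates to 0, so (s - 4) is a factor.
Dividing out leaves s^2 + 4s + 29 = 0.
The quadratic formula then gives s = -2 ± 5j.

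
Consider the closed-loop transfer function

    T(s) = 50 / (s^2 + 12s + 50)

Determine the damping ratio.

ζ ≈ 0.8485

Compare the denominator to the standard form s^2 + 2ζωₙs + ωₙ².
ωₙ² = 50, so ωₙ = √50 ≈ 7.071 rad/s.
2ζωₙ = 12, so ζ = 12/(2·√50) ≈ 0.8485.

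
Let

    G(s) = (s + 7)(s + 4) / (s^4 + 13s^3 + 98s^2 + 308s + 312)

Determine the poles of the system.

s = -4 ± 6j, -3, -2

The poles are the roots of the denominator s^4 + 13s^3 + 98s^2 + 308s + 312 = 0.
Trying s = -3: the polynomial evaluates to 0, so (s + 3) is a factor.
Dividing out leaves s^3 + 10s^2 + 68s + 104 = 0.
This factors further as (s^2 + 8s + 52)(s + 2) = 0.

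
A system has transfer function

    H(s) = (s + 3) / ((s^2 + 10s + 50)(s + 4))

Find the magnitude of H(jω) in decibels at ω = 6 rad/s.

Substitute s = j6: numerator = 3 + j6, denominator = -304 + j324.
|H(j6)| = |3 + j6| / |-304 + j324| = 6.7082 / 444.29 ≈ 0.01510.
In decibels: 20·log₁₀(0.01510) ≈ -36.4 dB.

|H(j6)|_dB ≈ -36.4 dB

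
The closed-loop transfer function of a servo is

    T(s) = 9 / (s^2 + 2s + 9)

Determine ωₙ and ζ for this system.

ωₙ = 3 rad/s, ζ ≈ 0.3333

Compare the denominator to the standard form s^2 + 2ζωₙs + ωₙ².
ωₙ² = 9, so ωₙ = 3 rad/s.
2ζωₙ = 2, so ζ = 2/(2·3) ≈ 0.3333.
With ζ = 0.3333 the response is underdamped.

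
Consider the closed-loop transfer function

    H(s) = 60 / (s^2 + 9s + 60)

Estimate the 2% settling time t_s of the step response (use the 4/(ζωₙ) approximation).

t_s ≈ 0.8889 s

Comparing s^2 + 9s + 60 to s^2 + 2ζωₙs + ωₙ²: ωₙ = √60 ≈ 7.746 rad/s and ζ = 9/(2·√60) ≈ 0.5809.
ζωₙ = 9/2 = 4.5, so t_s ≈ 4/(ζωₙ) = 4/4.5 ≈ 0.8889 s.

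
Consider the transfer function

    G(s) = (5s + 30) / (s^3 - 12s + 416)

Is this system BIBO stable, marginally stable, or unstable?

The denominator s^3 - 12s + 416 factors as (s^2 - 8s + 52)(s + 8), giving poles at s = 4 + 6j, 4 - 6j, -8.
Since the pole(s) at s = 4 + 6j, 4 - 6j lie in the right half-plane, the system is unstable.

unstable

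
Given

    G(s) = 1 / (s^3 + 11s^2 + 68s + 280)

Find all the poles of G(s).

s = -2 + 6j, -2 - 6j, -7

The poles are the roots of the denominator s^3 + 11s^2 + 68s + 280 = 0.
Trying s = -7: the polynomial evaluates to 0, so (s + 7) is a factor.
Dividing out leaves s^2 + 4s + 40 = 0.
The quadratic formula then gives s = -2 ± 6j.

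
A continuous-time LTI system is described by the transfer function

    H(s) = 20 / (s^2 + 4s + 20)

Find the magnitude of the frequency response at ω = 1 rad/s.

|H(j1)| ≈ 1.030

Substitute s = j1: numerator = 20, denominator = 19 + j4.
|H(j1)| = |20| / |19 + j4| = 20 / 19.416 ≈ 1.030.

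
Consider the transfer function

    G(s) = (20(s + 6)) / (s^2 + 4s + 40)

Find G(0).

G(0) = 3

At s = 0 each factor (s + a) contributes a and each (s^2 + bs + c) contributes c.
G(0) = 20·(6) / ((40)) = 120/40 = 3.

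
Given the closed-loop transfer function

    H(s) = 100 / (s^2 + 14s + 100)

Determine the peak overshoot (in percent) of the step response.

%OS ≈ 4.60%

Comparing s^2 + 14s + 100 to s^2 + 2ζωₙs + ωₙ²: ωₙ = 10 rad/s and ζ = 14/(2·10) = 0.7.
%OS = 100·exp(−πζ/√(1−ζ²)) = 100·exp(−π·0.7/√(1−0.7²)) ≈ 4.60%.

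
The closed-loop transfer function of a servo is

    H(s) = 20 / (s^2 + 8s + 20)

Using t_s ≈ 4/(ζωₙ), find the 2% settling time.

t_s ≈ 1 s

Comparing s^2 + 8s + 20 to s^2 + 2ζωₙs + ωₙ²: ωₙ = √20 ≈ 4.472 rad/s and ζ = 8/(2·√20) ≈ 0.8944.
ζωₙ = 8/2 = 4, so t_s ≈ 4/(ζωₙ) = 4/4 = 1 s.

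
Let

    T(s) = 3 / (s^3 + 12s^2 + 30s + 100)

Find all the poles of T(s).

The poles are the roots of the denominator s^3 + 12s^2 + 30s + 100 = 0.
Trying s = -10: the polynomial evaluates to 0, so (s + 10) is a factor.
Dividing out leaves s^2 + 2s + 10 = 0.
The quadratic formula then gives s = -1 ± 3j.

s = -1 ± 3j, -10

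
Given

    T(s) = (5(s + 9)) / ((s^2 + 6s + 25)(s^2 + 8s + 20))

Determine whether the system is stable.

The poles can be read from the denominator factors: s = -3 ± 4j, -4 ± 2j.
Since all poles lie strictly in the left half-plane, the system is stable.

stable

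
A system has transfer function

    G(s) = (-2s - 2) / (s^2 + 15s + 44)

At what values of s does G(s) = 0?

s = -1

Set the numerator to zero: -2s - 2 = 0, i.e. -2·(s + 1) = 0.
So s = -1.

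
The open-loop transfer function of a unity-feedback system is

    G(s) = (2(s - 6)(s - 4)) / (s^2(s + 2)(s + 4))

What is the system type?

Type 2

The denominator has 2 factors of s at the origin (free integrators), so this is a Type 2 system.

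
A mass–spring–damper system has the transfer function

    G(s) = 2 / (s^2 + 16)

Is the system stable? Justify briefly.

The denominator s^2 + 16 factors as (s^2 + 16), giving poles at s = ±4j.
Since the simple pole(s) at s = 4j, -4j lie on the jω-axis with none in the right half-plane, the system is marginally stable.

marginally stable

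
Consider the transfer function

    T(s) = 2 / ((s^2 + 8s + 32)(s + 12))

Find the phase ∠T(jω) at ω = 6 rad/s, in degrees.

At s = j6: numerator = 2, denominator = -336 + j552.
∠T = ∠num − ∠den = 0° − (121.33°) = -121.3°.

∠T(j6) ≈ -121.3°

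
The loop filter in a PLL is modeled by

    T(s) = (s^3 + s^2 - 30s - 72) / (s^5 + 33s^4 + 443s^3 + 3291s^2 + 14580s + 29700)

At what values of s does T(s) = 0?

Set the numerator to zero: s^3 + s^2 - 30s - 72 = 0.
Factoring: (s - 6)(s + 3)(s + 4) = 0.

s = 6, -3, -4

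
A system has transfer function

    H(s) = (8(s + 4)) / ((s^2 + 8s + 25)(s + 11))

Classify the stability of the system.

The poles can be read from the denominator factors: s = -4 + 3j, -4 - 3j, -11.
Since all poles lie strictly in the left half-plane, the system is stable.

stable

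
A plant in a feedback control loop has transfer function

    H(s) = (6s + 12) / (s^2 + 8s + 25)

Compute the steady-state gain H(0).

H(0) = 12/25 ≈ 0.4800

Set s = 0: H(0) = (12) / (25) = 12/25.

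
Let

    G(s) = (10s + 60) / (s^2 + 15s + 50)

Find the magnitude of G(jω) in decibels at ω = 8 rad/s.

Substitute s = j8: numerator = 60 + j80, denominator = -14 + j120.
|G(j8)| = |60 + j80| / |-14 + j120| = 100 / 120.81 ≈ 0.8277.
In decibels: 20·log₁₀(0.8277) ≈ -1.64 dB.

|G(j8)|_dB ≈ -1.64 dB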